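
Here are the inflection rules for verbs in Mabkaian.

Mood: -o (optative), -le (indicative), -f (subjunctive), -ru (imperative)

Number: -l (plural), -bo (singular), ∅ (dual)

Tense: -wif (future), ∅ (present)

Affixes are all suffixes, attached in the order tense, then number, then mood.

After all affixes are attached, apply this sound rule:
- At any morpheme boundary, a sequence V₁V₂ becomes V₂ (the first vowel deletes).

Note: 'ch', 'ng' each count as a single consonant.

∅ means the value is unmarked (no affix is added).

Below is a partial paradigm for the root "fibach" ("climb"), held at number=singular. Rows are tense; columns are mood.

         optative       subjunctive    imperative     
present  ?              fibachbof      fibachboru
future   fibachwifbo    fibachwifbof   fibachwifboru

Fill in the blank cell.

fibachbo

tense = present: zero marking, form stays fibach.
Attach number singular -bo → fibachbo.
Attach mood optative -o → fibachboo.
Apply vowel deletion: fibachboo → fibachbo.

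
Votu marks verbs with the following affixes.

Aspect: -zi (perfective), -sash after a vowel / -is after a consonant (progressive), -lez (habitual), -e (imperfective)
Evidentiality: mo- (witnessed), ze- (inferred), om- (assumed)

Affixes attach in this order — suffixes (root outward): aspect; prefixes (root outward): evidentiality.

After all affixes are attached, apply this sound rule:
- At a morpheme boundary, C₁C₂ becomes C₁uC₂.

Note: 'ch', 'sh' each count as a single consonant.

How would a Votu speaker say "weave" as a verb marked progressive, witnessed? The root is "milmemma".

Attach evidentiality witnessed mo- → momilmemma.
Attach aspect progressive -sash (after vowel 'a') → momilmemmasash.
Epenthesis: no change.

momilmemmasash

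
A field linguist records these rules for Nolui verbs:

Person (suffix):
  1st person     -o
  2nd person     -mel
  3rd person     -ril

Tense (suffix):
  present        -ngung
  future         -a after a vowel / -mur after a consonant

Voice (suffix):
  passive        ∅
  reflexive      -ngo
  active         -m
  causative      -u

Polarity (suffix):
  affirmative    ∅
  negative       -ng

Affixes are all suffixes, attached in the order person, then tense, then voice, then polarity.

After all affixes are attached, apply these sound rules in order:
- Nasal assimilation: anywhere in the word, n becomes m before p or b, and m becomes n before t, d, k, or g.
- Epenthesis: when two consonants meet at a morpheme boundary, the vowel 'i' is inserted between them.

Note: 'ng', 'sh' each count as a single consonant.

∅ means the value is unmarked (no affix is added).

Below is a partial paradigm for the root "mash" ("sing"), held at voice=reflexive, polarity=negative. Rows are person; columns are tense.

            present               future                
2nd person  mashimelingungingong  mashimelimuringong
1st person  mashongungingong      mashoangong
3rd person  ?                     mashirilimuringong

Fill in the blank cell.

Attach person 3rd person -ril → mashril.
Attach tense present -ngung → mashrilngung.
Attach voice reflexive -ngo → mashrilngungngo.
Attach polarity negative -ng → mashrilngungngong.
Nasal assimilation: no change.
Apply epenthesis: mashrilngungngong → mashirilingungingong.

mashirilingungingong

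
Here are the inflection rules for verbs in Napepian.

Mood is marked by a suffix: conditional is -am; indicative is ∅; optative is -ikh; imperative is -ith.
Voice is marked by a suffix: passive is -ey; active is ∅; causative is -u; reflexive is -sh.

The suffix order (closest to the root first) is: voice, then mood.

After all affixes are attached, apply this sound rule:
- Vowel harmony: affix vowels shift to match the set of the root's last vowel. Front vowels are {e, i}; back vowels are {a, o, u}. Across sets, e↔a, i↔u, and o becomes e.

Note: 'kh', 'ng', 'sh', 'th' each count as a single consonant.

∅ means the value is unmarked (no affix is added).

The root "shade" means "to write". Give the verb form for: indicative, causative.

Attach voice causative -u → shadeu.
mood = indicative: zero marking, form stays shadeu.
Apply vowel harmony: shadeu → shadei.

shadei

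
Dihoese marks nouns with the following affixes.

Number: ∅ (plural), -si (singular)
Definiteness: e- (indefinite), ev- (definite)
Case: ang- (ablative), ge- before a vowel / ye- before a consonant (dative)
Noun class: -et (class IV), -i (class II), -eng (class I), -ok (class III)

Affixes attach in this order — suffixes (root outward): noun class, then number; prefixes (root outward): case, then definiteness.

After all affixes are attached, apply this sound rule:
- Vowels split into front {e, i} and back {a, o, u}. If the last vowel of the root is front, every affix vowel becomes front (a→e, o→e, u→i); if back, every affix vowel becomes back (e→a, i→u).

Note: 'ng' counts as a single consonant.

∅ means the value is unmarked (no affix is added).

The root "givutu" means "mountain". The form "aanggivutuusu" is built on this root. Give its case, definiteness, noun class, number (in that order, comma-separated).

Segment: e-ang-givutu-i-si.
case: ang- → ablative.
definiteness: e- → indefinite.
noun class: -i → class II.
number: -si → singular.

ablative, indefinite, class II, singular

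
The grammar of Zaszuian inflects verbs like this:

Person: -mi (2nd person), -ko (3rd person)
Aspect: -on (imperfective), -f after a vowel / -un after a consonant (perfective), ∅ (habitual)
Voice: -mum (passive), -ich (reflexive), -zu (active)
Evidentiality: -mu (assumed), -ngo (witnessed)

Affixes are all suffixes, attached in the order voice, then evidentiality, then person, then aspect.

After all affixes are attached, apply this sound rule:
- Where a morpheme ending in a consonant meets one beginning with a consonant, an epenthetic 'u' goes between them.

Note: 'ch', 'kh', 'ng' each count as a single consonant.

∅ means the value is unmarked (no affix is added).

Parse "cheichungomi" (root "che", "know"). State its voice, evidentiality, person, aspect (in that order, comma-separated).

reflexive, witnessed, 2nd person, habitual

Segment: che-ich-ngo-mi.
voice: -ich → reflexive.
evidentiality: -ngo → witnessed.
person: -mi → 2nd person.
aspect: ∅ → habitual.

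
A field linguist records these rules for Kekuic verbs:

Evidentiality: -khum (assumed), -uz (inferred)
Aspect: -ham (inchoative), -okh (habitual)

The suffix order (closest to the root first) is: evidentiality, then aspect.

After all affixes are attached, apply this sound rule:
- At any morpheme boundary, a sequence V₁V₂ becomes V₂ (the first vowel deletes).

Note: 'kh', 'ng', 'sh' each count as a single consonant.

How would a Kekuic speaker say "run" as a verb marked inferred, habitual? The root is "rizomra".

Attach evidentiality inferred -uz → rizomrauz.
Attach aspect habitual -okh → rizomrauzokh.
Apply vowel deletion: rizomrauzokh → rizomruzokh.

rizomruzokh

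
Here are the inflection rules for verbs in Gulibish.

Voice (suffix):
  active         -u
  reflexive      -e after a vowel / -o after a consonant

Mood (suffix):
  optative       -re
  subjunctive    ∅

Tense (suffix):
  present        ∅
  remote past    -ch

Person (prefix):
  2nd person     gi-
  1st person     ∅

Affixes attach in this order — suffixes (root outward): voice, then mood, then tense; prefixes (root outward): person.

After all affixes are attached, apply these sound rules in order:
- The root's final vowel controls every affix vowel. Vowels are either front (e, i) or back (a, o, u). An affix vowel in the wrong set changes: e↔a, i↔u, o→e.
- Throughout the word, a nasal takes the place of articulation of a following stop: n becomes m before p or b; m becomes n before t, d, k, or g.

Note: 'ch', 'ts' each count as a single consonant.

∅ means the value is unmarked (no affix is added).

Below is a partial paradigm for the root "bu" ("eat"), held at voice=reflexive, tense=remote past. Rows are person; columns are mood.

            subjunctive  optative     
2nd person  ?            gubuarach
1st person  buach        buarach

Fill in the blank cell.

Attach voice reflexive -e (after vowel 'u') → bue.
Attach person 2nd person gi- → gibue.
mood = subjunctive: zero marking, form stays gibue.
Attach tense remote past -ch → gibuech.
Apply vowel harmony: gibuech → gubuach.
Nasal assimilation: no change.

gubuach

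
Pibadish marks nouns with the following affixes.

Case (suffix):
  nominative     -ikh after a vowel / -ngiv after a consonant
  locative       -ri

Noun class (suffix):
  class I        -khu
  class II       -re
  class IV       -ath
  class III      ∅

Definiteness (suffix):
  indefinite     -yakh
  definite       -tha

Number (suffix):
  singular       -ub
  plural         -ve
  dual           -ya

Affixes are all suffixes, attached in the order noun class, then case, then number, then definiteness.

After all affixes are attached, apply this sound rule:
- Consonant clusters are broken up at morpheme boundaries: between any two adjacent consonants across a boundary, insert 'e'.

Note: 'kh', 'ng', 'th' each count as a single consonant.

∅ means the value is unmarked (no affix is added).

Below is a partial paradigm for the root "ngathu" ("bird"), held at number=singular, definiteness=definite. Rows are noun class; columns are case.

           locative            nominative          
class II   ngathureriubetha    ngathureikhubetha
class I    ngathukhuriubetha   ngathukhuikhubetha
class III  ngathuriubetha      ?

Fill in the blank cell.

noun class = class III: zero marking, form stays ngathu.
Attach case nominative -ikh (after vowel 'u') → ngathuikh.
Attach number singular -ub → ngathuikhub.
Attach definiteness definite -tha → ngathuikhubtha.
Apply epenthesis: ngathuikhubtha → ngathuikhubetha.

ngathuikhubetha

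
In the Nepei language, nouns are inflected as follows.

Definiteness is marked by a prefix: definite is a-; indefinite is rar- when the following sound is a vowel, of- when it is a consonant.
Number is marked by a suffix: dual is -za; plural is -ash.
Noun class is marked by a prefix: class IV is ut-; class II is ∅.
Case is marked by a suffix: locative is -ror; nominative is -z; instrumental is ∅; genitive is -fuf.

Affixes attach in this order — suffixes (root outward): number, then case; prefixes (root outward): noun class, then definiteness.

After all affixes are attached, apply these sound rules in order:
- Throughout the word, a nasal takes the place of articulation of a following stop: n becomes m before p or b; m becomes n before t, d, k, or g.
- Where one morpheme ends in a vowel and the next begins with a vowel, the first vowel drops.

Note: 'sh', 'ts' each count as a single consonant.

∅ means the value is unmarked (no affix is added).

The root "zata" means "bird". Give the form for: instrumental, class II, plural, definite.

azatash

Attach number plural -ash → zataash.
noun class = class II: zero marking, form stays zataash.
case = instrumental: zero marking, form stays zataash.
Attach definiteness definite a- → azataash.
Nasal assimilation: no change.
Apply vowel deletion: azataash → azatash.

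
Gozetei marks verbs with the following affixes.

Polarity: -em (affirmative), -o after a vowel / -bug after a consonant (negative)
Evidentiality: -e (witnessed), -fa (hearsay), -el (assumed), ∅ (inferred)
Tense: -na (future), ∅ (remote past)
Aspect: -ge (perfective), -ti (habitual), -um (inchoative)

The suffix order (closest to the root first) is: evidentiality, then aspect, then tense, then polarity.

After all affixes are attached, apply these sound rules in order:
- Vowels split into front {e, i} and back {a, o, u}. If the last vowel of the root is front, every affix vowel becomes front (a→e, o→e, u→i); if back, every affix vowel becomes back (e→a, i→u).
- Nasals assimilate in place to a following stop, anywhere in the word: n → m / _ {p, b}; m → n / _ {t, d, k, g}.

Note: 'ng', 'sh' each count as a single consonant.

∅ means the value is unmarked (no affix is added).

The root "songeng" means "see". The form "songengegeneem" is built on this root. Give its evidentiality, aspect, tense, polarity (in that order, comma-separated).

Segment: songeng-e-ge-na-em.
evidentiality: -e → witnessed.
aspect: -ge → perfective.
tense: -na → future.
polarity: -em → affirmative.

witnessed, perfective, future, affirmative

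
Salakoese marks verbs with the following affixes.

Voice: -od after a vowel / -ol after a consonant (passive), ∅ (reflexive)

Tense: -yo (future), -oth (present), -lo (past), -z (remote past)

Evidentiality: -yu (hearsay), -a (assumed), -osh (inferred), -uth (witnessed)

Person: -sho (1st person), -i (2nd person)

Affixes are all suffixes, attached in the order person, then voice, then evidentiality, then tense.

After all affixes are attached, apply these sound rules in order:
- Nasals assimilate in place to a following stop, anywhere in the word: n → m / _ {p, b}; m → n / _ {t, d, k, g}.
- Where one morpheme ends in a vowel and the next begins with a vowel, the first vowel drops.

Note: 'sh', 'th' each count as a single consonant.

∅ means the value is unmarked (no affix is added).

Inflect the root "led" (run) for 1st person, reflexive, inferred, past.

Attach person 1st person -sho → ledsho.
voice = reflexive: zero marking, form stays ledsho.
Attach evidentiality inferred -osh → ledshoosh.
Attach tense past -lo → ledshooshlo.
Nasal assimilation: no change.
Apply vowel deletion: ledshooshlo → ledshoshlo.

ledshoshlo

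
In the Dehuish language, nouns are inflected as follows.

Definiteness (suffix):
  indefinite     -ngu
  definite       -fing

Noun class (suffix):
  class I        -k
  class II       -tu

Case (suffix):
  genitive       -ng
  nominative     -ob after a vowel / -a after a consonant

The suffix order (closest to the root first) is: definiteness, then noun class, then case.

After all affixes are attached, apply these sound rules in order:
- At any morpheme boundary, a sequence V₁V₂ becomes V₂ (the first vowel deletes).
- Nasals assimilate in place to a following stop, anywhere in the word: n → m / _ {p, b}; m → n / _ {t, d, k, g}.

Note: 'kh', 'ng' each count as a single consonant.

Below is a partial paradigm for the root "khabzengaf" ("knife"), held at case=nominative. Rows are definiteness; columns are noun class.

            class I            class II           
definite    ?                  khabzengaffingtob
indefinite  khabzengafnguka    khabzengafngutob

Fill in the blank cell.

khabzengaffingka

Attach definiteness definite -fing → khabzengaffing.
Attach noun class class I -k → khabzengaffingk.
Attach case nominative -a (after consonant 'k') → khabzengaffingka.
Vowel deletion: no change.
Nasal assimilation: no change.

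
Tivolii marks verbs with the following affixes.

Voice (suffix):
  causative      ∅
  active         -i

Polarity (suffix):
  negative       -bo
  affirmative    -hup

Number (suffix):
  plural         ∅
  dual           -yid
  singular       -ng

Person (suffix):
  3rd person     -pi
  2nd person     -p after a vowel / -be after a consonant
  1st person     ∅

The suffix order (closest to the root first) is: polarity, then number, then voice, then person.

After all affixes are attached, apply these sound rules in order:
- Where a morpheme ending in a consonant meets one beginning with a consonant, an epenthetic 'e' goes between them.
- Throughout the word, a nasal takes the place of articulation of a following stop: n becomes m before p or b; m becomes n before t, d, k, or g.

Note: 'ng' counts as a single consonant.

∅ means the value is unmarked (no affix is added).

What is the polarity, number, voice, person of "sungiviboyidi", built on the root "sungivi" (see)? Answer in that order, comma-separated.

Segment: sungivi-bo-yid-i.
polarity: -bo → negative.
number: -yid → dual.
voice: -i → active.
person: ∅ → 1st person.

negative, dual, active, 1st person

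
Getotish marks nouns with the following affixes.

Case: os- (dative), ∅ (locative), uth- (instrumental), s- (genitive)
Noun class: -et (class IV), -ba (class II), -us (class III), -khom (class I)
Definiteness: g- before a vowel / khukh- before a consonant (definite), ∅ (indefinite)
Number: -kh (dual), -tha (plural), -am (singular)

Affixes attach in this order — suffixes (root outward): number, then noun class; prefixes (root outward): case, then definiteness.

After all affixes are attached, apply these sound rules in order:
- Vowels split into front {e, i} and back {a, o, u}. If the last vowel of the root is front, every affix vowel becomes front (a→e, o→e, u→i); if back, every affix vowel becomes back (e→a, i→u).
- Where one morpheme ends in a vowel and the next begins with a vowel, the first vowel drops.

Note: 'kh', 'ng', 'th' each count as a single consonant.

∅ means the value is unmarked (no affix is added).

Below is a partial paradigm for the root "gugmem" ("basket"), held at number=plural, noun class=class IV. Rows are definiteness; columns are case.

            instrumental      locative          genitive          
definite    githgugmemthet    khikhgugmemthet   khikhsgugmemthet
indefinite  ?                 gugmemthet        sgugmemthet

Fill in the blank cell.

Attach number plural -tha → gugmemtha.
Attach case instrumental uth- → uthgugmemtha.
definiteness = indefinite: zero marking, form stays uthgugmemtha.
Attach noun class class IV -et → uthgugmemthaet.
Apply vowel harmony: uthgugmemthaet → ithgugmemtheet.
Apply vowel deletion: ithgugmemtheet → ithgugmemthet.

ithgugmemthet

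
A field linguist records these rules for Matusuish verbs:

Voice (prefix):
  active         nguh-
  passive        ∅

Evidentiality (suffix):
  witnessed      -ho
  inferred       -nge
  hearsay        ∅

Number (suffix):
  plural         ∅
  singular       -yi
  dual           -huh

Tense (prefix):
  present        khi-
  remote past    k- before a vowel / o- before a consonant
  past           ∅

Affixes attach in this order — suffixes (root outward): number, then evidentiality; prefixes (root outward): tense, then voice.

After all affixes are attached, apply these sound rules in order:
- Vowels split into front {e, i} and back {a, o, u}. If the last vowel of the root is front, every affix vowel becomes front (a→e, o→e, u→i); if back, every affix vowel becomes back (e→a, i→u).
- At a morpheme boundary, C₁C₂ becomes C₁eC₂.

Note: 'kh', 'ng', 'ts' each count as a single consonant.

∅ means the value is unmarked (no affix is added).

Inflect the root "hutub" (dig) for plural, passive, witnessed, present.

Attach tense present khi- → khihutub.
number = plural: zero marking, form stays khihutub.
voice = passive: zero marking, form stays khihutub.
Attach evidentiality witnessed -ho → khihutubho.
Apply vowel harmony: khihutubho → khuhutubho.
Apply epenthesis: khuhutubho → khuhutubeho.

khuhutubeho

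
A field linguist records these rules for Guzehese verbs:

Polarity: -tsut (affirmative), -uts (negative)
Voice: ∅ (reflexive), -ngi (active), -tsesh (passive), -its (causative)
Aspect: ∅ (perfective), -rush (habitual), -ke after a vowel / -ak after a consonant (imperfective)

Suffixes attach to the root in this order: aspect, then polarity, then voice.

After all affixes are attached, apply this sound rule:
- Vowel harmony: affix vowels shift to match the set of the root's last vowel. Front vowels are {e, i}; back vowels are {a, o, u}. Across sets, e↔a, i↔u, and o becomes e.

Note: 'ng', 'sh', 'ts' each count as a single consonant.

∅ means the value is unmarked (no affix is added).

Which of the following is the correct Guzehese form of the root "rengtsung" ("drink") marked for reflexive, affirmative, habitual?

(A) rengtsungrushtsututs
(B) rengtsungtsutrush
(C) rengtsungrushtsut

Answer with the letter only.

Attach aspect habitual -rush → rengtsungrush.
Attach polarity affirmative -tsut → rengtsungrushtsut.
voice = reflexive: zero marking, form stays rengtsungrushtsut.
Vowel harmony: no change.
So the correct form is rengtsungrushtsut, option (C).
(B) rengtsungtsutrush is wrong: it has the affixes in the wrong order.
(A) rengtsungrushtsututs is wrong: it uses causative instead of reflexive for voice.

C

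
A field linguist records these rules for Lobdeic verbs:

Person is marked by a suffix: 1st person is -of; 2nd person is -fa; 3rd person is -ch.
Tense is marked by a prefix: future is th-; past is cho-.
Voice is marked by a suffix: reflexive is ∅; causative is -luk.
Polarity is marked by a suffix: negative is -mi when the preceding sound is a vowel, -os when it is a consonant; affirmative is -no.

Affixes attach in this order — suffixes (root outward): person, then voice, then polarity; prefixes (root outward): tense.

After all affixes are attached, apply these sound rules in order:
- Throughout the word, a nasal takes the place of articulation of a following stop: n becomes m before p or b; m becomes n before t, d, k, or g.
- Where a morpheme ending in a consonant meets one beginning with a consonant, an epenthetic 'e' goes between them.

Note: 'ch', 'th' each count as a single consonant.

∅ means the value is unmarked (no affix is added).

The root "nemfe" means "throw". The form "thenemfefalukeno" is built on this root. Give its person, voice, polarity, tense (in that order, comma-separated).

2nd person, causative, affirmative, future

Segment: th-nemfe-fa-luk-no.
person: -fa → 2nd person.
voice: -luk → causative.
polarity: -no → affirmative.
tense: th- → future.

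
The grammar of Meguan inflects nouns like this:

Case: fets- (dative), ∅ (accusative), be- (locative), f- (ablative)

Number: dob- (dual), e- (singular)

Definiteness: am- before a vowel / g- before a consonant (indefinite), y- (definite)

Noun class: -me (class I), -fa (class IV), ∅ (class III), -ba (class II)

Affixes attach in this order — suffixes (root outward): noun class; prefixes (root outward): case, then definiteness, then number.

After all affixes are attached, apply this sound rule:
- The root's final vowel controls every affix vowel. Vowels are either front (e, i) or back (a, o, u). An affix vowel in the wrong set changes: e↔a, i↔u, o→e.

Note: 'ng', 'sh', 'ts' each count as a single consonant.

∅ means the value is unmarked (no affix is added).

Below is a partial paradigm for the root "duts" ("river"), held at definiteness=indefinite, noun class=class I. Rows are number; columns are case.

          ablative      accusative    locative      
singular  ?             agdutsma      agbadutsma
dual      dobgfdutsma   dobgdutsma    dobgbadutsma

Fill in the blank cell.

Attach case ablative f- → fduts.
Attach definiteness indefinite g- (before consonant 'f') → gfduts.
Attach noun class class I -me → gfdutsme.
Attach number singular e- → egfdutsme.
Apply vowel harmony: egfdutsme → agfdutsma.

agfdutsma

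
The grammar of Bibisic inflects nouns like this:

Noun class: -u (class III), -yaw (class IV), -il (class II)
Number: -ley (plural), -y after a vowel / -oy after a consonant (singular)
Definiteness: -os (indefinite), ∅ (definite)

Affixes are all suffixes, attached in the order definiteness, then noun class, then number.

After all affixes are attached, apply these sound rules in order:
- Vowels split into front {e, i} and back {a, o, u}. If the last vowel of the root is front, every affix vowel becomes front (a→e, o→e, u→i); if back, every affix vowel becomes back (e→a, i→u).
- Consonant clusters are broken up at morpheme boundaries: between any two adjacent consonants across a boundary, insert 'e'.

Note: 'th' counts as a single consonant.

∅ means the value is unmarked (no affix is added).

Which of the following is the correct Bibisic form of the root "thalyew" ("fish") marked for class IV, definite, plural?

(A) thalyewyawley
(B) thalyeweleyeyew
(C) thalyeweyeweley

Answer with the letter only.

definiteness = definite: zero marking, form stays thalyew.
Attach noun class class IV -yaw → thalyewyaw.
Attach number plural -ley → thalyewyawley.
Apply vowel harmony: thalyewyawley → thalyewyewley.
Apply epenthesis: thalyewyewley → thalyeweyeweley.
So the correct form is thalyeweyeweley, option (C).
(B) thalyeweleyeyew is wrong: it has the affixes in the wrong order.
(A) thalyewyawley is wrong: it fails to apply the sound rule(s).

C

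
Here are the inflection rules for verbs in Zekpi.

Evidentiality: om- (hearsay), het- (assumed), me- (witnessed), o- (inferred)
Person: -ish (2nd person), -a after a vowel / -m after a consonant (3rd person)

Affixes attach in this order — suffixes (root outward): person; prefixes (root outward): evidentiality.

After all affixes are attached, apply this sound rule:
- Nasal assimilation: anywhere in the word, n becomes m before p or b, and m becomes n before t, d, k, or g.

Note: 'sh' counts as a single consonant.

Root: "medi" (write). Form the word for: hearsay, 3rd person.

ommedia

Attach evidentiality hearsay om- → ommedi.
Attach person 3rd person -a (after vowel 'i') → ommedia.
Nasal assimilation: no change.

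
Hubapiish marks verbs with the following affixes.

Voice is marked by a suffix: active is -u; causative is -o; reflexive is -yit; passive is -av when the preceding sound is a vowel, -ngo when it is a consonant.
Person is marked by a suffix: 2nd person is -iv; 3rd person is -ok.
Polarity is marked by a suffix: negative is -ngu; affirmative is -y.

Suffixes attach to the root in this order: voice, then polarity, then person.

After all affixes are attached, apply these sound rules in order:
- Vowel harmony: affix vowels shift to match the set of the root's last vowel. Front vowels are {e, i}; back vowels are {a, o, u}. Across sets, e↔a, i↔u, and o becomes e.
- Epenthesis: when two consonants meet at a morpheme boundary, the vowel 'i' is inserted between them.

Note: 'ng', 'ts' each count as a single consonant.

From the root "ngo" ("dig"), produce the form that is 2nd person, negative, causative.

ngoonguuv

Attach voice causative -o → ngoo.
Attach polarity negative -ngu → ngoongu.
Attach person 2nd person -iv → ngoonguiv.
Apply vowel harmony: ngoonguiv → ngoonguuv.
Epenthesis: no change.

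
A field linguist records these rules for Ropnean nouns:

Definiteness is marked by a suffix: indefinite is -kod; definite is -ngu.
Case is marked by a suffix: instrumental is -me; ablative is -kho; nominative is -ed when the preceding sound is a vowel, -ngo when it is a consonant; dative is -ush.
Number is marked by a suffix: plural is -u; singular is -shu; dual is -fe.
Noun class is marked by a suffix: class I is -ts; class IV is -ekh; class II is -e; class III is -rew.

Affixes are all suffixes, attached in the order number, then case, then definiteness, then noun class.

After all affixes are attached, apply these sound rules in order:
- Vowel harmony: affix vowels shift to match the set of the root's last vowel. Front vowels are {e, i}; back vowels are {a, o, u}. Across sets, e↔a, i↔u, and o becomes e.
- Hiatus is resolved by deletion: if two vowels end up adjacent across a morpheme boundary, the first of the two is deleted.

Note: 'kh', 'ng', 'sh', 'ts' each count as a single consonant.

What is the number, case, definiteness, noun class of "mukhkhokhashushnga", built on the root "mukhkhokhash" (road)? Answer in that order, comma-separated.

Segment: mukhkhokhash-u-ush-ngu-e.
number: -u → plural.
case: -ush → dative.
definiteness: -ngu → definite.
noun class: -e → class II.

plural, dative, definite, class II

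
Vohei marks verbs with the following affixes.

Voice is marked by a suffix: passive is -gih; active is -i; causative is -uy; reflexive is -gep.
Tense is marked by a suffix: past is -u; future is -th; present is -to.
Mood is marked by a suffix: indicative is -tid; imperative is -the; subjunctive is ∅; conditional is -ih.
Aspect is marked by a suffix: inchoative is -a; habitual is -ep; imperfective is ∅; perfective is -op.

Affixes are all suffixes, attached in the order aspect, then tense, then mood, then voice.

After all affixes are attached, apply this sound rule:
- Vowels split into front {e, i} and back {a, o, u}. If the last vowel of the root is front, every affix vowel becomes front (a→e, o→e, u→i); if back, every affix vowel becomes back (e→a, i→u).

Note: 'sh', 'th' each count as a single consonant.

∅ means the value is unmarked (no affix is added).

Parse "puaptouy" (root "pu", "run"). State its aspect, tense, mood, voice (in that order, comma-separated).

Segment: pu-ep-to-uy.
aspect: -ep → habitual.
tense: -to → present.
mood: ∅ → subjunctive.
voice: -uy → causative.

habitual, present, subjunctive, causative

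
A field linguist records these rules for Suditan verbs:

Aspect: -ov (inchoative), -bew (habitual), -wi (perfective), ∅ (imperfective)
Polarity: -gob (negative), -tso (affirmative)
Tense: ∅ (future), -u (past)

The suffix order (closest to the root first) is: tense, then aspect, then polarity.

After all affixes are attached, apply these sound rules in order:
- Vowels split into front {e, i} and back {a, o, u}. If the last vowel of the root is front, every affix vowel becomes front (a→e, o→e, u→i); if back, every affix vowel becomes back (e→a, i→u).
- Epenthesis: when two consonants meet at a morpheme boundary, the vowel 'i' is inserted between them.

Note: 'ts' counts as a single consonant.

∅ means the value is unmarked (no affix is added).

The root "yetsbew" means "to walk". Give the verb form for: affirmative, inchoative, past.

Attach tense past -u → yetsbewu.
Attach aspect inchoative -ov → yetsbewuov.
Attach polarity affirmative -tso → yetsbewuovtso.
Apply vowel harmony: yetsbewuovtso → yetsbewievtse.
Apply epenthesis: yetsbewievtse → yetsbewievitse.

yetsbewievitse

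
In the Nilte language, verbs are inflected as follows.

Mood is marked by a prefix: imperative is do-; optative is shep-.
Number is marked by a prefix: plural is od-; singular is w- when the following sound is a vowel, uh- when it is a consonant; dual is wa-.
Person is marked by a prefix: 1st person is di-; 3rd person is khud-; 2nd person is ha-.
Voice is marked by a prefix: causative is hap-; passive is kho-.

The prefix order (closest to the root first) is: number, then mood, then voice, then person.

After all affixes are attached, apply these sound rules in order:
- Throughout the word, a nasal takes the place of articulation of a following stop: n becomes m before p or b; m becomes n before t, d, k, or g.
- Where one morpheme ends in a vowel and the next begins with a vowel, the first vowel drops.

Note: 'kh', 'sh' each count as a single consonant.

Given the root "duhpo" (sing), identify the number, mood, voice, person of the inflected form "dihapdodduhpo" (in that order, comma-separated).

plural, imperative, causative, 1st person

Segment: di-hap-do-od-duhpo.
number: od- → plural.
mood: do- → imperative.
voice: hap- → causative.
person: di- → 1st person.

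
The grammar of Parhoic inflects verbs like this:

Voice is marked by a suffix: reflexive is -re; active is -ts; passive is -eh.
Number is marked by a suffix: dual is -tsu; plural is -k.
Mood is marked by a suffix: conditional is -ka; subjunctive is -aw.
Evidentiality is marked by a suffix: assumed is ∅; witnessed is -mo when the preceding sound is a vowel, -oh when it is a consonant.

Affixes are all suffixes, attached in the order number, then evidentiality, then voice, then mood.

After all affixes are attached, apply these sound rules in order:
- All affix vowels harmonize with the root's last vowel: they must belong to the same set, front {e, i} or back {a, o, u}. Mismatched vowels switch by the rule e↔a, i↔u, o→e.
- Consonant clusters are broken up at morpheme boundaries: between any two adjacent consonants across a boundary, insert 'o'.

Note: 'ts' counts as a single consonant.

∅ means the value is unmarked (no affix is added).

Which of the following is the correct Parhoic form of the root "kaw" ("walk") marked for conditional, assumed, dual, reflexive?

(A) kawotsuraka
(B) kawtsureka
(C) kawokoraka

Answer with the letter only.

A

Attach number dual -tsu → kawtsu.
evidentiality = assumed: zero marking, form stays kawtsu.
Attach voice reflexive -re → kawtsure.
Attach mood conditional -ka → kawtsureka.
Apply vowel harmony: kawtsureka → kawtsuraka.
Apply epenthesis: kawtsuraka → kawotsuraka.
So the correct form is kawotsuraka, option (A).
(B) kawtsureka is wrong: it fails to apply the sound rule(s).
(C) kawokoraka is wrong: it uses plural instead of dual for number.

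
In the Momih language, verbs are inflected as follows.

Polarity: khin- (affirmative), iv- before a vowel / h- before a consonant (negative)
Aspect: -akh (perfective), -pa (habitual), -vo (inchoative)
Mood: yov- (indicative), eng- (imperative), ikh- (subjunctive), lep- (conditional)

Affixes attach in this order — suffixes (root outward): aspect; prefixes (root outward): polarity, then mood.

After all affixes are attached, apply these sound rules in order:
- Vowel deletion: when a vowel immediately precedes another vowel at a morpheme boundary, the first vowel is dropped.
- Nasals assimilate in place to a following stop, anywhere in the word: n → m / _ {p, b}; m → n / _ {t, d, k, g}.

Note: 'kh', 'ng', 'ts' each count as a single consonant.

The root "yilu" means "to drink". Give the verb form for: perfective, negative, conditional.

lephyilakh

Attach polarity negative h- (before consonant 'y') → hyilu.
Attach mood conditional lep- → lephyilu.
Attach aspect perfective -akh → lephyiluakh.
Apply vowel deletion: lephyiluakh → lephyilakh.
Nasal assimilation: no change.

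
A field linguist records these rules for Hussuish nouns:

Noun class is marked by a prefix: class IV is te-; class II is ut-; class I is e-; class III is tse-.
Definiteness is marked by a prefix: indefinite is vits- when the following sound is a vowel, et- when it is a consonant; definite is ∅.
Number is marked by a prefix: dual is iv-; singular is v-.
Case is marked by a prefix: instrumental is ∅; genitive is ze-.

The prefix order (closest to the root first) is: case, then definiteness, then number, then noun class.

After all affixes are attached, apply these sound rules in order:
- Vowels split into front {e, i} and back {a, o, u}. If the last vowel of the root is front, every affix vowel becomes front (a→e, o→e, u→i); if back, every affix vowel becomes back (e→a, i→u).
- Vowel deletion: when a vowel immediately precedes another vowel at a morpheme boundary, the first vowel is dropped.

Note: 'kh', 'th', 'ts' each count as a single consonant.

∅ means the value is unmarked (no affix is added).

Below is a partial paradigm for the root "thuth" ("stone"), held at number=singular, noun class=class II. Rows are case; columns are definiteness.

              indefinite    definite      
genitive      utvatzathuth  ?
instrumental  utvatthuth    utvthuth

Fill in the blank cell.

Attach case genitive ze- → zethuth.
definiteness = definite: zero marking, form stays zethuth.
Attach number singular v- → vzethuth.
Attach noun class class II ut- → utvzethuth.
Apply vowel harmony: utvzethuth → utvzathuth.
Vowel deletion: no change.

utvzathuth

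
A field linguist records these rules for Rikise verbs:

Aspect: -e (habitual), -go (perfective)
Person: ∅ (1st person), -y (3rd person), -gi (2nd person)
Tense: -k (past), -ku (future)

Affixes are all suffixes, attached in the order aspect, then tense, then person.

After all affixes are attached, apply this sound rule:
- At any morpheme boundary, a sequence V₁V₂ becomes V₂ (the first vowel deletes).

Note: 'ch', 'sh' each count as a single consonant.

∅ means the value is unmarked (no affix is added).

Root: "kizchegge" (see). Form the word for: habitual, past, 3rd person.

Attach aspect habitual -e → kizcheggee.
Attach tense past -k → kizcheggeek.
Attach person 3rd person -y → kizcheggeeky.
Apply vowel deletion: kizcheggeeky → kizcheggeky.

kizcheggeky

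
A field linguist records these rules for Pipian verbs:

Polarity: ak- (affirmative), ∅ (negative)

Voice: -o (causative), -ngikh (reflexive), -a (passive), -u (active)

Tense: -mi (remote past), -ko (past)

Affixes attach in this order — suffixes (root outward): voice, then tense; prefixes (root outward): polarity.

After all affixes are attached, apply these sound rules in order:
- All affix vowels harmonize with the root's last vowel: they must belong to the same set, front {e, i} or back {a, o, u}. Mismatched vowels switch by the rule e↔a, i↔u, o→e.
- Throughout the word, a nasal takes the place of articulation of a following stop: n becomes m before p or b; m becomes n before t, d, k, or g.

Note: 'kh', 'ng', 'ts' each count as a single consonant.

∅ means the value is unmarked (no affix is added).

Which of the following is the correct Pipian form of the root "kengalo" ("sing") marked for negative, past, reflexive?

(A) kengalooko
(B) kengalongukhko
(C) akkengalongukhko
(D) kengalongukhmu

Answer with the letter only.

Attach voice reflexive -ngikh → kengalongikh.
Attach tense past -ko → kengalongikhko.
polarity = negative: zero marking, form stays kengalongikhko.
Apply vowel harmony: kengalongikhko → kengalongukhko.
Nasal assimilation: no change.
So the correct form is kengalongukhko, option (B).
(A) kengalooko is wrong: it uses causative instead of reflexive for voice.
(D) kengalongukhmu is wrong: it uses remote past instead of past for tense.
(C) akkengalongukhko is wrong: it uses affirmative instead of negative for polarity.

B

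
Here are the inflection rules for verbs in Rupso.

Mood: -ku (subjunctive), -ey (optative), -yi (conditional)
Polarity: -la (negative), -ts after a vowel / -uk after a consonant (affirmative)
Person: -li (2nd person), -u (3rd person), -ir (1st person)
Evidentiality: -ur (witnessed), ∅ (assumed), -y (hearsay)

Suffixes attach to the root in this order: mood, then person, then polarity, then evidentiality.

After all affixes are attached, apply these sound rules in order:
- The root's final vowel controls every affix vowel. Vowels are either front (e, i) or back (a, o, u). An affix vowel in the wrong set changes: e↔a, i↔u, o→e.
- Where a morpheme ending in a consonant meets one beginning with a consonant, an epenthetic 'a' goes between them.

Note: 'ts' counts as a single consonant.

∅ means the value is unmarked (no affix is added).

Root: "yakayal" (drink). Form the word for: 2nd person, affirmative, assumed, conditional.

Attach mood conditional -yi → yakayalyi.
Attach person 2nd person -li → yakayalyili.
Attach polarity affirmative -ts (after vowel 'i') → yakayalyilits.
evidentiality = assumed: zero marking, form stays yakayalyilits.
Apply vowel harmony: yakayalyilits → yakayalyuluts.
Apply epenthesis: yakayalyuluts → yakayalayuluts.

yakayalayuluts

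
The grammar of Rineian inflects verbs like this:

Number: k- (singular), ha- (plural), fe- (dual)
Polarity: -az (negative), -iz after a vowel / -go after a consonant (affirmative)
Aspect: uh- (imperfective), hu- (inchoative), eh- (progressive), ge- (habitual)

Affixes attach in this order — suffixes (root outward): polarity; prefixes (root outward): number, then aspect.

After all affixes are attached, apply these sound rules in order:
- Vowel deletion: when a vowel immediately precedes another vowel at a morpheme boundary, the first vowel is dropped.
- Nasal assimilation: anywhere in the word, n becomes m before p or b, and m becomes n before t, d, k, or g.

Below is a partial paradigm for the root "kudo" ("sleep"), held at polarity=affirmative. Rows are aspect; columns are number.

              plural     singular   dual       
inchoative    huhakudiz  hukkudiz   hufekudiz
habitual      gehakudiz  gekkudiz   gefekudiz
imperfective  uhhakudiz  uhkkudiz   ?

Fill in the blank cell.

Attach number dual fe- → fekudo.
Attach polarity affirmative -iz (after vowel 'o') → fekudoiz.
Attach aspect imperfective uh- → uhfekudoiz.
Apply vowel deletion: uhfekudoiz → uhfekudiz.
Nasal assimilation: no change.

uhfekudiz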